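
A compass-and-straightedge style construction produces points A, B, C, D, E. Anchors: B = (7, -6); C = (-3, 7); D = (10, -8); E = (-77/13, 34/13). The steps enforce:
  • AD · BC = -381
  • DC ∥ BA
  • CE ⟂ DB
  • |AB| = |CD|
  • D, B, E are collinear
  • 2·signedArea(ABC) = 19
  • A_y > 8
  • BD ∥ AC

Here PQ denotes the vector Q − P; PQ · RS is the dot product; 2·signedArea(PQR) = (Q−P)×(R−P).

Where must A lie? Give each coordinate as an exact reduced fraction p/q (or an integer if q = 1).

A = (-6, 9)

1. A_x = -6  [BD ∥ AC ∩ DC ∥ BA]
2. A_y = 9  [BD ∥ AC ∩ DC ∥ BA]
   → A = (-6, 9)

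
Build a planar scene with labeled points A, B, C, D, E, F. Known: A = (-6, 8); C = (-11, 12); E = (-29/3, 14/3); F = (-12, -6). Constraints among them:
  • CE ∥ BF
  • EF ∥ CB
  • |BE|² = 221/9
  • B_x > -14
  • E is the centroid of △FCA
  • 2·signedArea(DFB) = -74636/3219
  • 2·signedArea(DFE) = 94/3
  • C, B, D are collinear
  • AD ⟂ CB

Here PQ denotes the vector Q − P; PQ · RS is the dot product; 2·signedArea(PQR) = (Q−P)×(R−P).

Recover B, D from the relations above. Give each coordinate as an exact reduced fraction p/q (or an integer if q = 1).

B = (-40/3, 4/3)
D = (-12454/1073, 9900/1073)

1. B_x = -40/3  [CE ∥ BF ∩ EF ∥ CB]
2. B_y = 4/3  [CE ∥ BF ∩ EF ∥ CB]
   → B = (-40/3, 4/3)
3. D_x = -12454/1073  [C, B, D are collinear ∩ AD ⟂ CB]
4. D_y = 9900/1073  [C, B, D are collinear ∩ AD ⟂ CB]
   → D = (-12454/1073, 9900/1073)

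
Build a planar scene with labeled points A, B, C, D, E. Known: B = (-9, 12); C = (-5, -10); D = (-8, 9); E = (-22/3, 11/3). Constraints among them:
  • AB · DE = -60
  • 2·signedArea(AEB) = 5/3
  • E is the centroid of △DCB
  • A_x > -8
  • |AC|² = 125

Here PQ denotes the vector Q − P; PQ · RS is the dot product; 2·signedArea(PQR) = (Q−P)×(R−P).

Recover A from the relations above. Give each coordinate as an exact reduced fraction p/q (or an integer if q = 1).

A = (-7, 1)

1. A_x = -7  [2·signedArea(AEB) = 5/3 ∩ AB · DE = -60]
2. A_y = 1  [2·signedArea(AEB) = 5/3 ∩ AB · DE = -60]
   → A = (-7, 1)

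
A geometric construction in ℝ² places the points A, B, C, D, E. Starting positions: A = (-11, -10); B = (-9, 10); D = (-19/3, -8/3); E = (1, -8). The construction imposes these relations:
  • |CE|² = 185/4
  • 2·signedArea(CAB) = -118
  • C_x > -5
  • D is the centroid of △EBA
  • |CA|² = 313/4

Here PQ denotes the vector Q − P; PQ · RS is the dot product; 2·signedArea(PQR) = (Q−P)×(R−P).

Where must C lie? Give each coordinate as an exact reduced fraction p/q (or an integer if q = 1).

1. C_x = -9/2  [line -20·x + 2·y + -82 = 0 ∩ |CA|² = 313/4]
2. C_y = -4  [line -20·x + 2·y + -82 = 0 ∩ |CA|² = 313/4]
   → C = (-9/2, -4)

C = (-9/2, -4)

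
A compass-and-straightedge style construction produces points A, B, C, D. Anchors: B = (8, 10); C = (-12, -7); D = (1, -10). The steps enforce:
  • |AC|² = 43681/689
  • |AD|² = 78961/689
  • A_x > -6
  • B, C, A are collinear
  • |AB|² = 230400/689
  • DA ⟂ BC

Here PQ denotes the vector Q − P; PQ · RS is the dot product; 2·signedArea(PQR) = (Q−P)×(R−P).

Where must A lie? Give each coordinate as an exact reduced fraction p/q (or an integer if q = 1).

A = (-4088/689, -1270/689)

1. A_x = -4088/689  [B, C, A are collinear ∩ DA ⟂ BC]
2. A_y = -1270/689  [B, C, A are collinear ∩ DA ⟂ BC]
   → A = (-4088/689, -1270/689)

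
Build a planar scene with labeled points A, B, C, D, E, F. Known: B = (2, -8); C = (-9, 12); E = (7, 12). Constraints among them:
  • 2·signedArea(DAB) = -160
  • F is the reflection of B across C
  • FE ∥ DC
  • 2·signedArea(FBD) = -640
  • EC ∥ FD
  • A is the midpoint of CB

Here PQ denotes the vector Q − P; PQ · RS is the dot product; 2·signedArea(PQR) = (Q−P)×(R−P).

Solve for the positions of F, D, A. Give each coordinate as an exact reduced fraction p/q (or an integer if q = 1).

1. F_x = -20  [F is the reflection of B across C]
2. F_y = 32  [F is the reflection of B across C]
   → F = (-20, 32)
3. D_x = -36  [FE ∥ DC ∩ EC ∥ FD]
4. D_y = 32  [FE ∥ DC ∩ EC ∥ FD]
   → D = (-36, 32)
5. A_x = -7/2  [A is the midpoint of CB]
6. A_y = 2  [A is the midpoint of CB]
   → A = (-7/2, 2)

A = (-7/2, 2)
D = (-36, 32)
F = (-20, 32)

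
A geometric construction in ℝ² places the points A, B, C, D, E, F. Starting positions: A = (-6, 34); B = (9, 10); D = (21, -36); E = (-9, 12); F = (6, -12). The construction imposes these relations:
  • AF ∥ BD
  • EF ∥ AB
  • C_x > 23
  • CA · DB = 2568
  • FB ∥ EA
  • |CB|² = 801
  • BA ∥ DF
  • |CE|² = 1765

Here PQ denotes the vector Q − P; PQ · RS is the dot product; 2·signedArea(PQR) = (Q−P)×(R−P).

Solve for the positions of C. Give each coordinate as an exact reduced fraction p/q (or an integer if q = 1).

1. C_x = 24  [line 12·x + -46·y + -932 = 0 ∩ |CB|² = 801]
2. C_y = -14  [line 12·x + -46·y + -932 = 0 ∩ |CB|² = 801]
   → C = (24, -14)

C = (24, -14)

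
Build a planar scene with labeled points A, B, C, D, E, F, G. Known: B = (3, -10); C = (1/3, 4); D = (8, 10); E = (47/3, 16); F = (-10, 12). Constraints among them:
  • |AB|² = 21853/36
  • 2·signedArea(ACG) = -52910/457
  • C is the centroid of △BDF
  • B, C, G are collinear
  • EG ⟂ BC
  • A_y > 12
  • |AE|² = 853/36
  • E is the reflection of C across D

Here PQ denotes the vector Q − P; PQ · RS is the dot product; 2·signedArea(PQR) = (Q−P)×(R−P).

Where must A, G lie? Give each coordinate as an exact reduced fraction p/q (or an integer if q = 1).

A = (71/6, 13)
G = (-1831/1371, 5832/457)

1. G_x = -1831/1371  [B, C, G are collinear ∩ EG ⟂ BC]
2. G_y = 5832/457  [B, C, G are collinear ∩ EG ⟂ BC]
   → G = (-1831/1371, 5832/457)
3. A_x = 71/6  [line -4004/457·x + -2288/1371·y + 171886/1371 = 0 ∩ |AB|² = 21853/36]
4. A_y = 13  [line -4004/457·x + -2288/1371·y + 171886/1371 = 0 ∩ |AB|² = 21853/36]
   → A = (71/6, 13)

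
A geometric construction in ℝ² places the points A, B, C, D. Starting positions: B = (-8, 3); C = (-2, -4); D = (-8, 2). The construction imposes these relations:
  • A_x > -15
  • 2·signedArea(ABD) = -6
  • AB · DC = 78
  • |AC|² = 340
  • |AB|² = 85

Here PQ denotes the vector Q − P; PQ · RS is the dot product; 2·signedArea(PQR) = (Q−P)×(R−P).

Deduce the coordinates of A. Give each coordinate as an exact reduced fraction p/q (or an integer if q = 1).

A = (-14, 10)

1. A_x = -14  [AB · DC = 78 ∩ 2·signedArea(ABD) = -6]
2. A_y = 10  [AB · DC = 78 ∩ 2·signedArea(ABD) = -6]
   → A = (-14, 10)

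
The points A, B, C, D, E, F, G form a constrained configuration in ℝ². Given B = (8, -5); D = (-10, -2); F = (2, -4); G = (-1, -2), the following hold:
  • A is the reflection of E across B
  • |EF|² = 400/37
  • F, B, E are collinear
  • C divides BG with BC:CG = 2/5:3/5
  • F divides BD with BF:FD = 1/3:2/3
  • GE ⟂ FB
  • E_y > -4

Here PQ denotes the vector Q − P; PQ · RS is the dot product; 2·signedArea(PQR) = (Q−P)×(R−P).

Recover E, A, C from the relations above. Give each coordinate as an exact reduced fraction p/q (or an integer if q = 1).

1. E_x = -46/37  [F, B, E are collinear ∩ GE ⟂ FB]
2. E_y = -128/37  [F, B, E are collinear ∩ GE ⟂ FB]
   → E = (-46/37, -128/37)
3. A_x = 638/37  [A is the reflection of E across B]
4. A_y = -242/37  [A is the reflection of E across B]
   → A = (638/37, -242/37)
5. C_x = 22/5  [C divides BG with BC:CG = 2/5:3/5]
6. C_y = -19/5  [C divides BG with BC:CG = 2/5:3/5]
   → C = (22/5, -19/5)

A = (638/37, -242/37)
C = (22/5, -19/5)
E = (-46/37, -128/37)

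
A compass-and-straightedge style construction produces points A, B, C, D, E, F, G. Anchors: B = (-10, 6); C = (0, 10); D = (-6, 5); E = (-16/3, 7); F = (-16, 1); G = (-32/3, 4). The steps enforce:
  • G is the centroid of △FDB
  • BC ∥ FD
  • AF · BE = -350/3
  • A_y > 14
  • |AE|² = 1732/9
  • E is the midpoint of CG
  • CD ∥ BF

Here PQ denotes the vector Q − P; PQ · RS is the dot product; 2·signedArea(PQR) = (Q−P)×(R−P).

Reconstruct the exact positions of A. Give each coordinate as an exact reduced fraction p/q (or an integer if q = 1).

1. A_x = 6  [line -14/3·x + -1·y + 43 = 0 ∩ |AE|² = 1732/9]
2. A_y = 15  [line -14/3·x + -1·y + 43 = 0 ∩ |AE|² = 1732/9]
   → A = (6, 15)

A = (6, 15)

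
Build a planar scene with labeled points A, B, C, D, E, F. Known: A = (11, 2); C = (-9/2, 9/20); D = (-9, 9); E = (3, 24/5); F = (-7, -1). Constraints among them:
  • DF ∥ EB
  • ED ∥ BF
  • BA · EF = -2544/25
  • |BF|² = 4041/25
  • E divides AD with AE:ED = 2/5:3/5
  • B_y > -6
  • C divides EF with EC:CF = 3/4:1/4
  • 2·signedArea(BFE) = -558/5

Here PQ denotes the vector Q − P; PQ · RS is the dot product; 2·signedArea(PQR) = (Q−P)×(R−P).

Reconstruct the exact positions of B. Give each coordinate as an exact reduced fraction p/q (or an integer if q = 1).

B = (5, -26/5)

1. B_x = 5  [ED ∥ BF ∩ DF ∥ EB]
2. B_y = -26/5  [ED ∥ BF ∩ DF ∥ EB]
   → B = (5, -26/5)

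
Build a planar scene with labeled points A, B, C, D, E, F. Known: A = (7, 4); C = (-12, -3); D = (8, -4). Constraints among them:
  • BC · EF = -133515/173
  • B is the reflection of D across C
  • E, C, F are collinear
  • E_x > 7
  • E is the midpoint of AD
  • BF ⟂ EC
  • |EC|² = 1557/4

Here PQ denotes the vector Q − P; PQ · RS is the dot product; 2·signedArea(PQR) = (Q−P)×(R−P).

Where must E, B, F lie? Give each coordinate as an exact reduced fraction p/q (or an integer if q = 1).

B = (-32, -2)
E = (15/2, 0)
F = (-5430/173, -1035/173)

1. E_x = 15/2  [E is the midpoint of AD]
2. E_y = 0  [E is the midpoint of AD]
   → E = (15/2, 0)
3. B_x = -32  [B is the reflection of D across C]
4. B_y = -2  [B is the reflection of D across C]
   → B = (-32, -2)
5. F_x = -5430/173  [E, C, F are collinear ∩ BF ⟂ EC]
6. F_y = -1035/173  [E, C, F are collinear ∩ BF ⟂ EC]
   → F = (-5430/173, -1035/173)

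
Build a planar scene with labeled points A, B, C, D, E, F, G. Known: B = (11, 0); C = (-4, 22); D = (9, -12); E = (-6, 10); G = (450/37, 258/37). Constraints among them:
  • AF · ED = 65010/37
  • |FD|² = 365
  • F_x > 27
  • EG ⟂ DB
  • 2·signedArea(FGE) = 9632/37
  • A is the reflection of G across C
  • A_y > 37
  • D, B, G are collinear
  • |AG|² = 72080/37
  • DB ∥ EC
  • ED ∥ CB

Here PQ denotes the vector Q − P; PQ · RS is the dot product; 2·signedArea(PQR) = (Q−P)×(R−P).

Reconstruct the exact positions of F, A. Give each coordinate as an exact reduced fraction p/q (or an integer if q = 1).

A = (-746/37, 1370/37)
F = (28, -10)

1. F_x = 28  [line -112/37·x + -672/37·y + -3584/37 = 0 ∩ |FD|² = 365]
2. F_y = -10  [line -112/37·x + -672/37·y + -3584/37 = 0 ∩ |FD|² = 365]
   → F = (28, -10)
3. A_x = -746/37  [A is the reflection of G across C]
4. A_y = 1370/37  [A is the reflection of G across C]
   → A = (-746/37, 1370/37)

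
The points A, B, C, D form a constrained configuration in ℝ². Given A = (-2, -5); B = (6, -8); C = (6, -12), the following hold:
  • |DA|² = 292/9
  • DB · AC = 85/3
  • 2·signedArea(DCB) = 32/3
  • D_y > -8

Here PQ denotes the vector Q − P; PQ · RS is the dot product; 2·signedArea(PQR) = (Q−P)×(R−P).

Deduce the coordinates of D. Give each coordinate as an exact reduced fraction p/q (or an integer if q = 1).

1. D_x = 10/3  [2·signedArea(DCB) = 32/3 ∩ DB · AC = 85/3]
2. D_y = -7  [2·signedArea(DCB) = 32/3 ∩ DB · AC = 85/3]
   → D = (10/3, -7)

D = (10/3, -7)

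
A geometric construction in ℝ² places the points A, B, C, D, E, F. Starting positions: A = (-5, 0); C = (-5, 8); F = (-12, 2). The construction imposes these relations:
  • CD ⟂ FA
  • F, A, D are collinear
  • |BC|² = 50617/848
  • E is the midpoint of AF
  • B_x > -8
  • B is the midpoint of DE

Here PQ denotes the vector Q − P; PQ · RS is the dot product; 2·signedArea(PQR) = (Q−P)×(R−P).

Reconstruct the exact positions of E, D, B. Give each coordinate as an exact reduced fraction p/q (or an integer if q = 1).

B = (-1655/212, 85/106)
D = (-377/53, 32/53)
E = (-17/2, 1)

1. E_x = -17/2  [E is the midpoint of AF]
2. E_y = 1  [E is the midpoint of AF]
   → E = (-17/2, 1)
3. D_x = -377/53  [F, A, D are collinear ∩ CD ⟂ FA]
4. D_y = 32/53  [F, A, D are collinear ∩ CD ⟂ FA]
   → D = (-377/53, 32/53)
5. B_x = -1655/212  [B is the midpoint of DE]
6. B_y = 85/106  [B is the midpoint of DE]
   → B = (-1655/212, 85/106)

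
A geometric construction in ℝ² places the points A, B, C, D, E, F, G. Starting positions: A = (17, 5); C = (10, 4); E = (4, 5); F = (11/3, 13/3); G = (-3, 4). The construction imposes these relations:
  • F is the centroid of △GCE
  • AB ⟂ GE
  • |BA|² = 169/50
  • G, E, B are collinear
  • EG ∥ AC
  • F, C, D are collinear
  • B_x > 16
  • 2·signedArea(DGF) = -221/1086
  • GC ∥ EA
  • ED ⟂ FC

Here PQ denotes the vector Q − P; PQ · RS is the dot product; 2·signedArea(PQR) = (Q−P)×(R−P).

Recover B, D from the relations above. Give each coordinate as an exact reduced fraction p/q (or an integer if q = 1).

B = (837/50, 341/50)
D = (1435/362, 1563/362)

1. B_x = 837/50  [G, E, B are collinear ∩ AB ⟂ GE]
2. B_y = 341/50  [G, E, B are collinear ∩ AB ⟂ GE]
   → B = (837/50, 341/50)
3. D_x = 1435/362  [F, C, D are collinear ∩ ED ⟂ FC]
4. D_y = 1563/362  [F, C, D are collinear ∩ ED ⟂ FC]
   → D = (1435/362, 1563/362)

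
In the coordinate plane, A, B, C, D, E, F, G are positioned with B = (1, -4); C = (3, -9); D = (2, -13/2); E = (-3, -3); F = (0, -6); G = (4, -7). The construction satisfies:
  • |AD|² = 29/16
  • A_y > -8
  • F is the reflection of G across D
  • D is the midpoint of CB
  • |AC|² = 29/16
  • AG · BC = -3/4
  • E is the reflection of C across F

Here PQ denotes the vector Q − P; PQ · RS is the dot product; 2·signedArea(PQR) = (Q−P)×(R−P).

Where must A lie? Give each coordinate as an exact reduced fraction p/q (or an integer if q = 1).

1. A_x = 5/2  [line -2·x + 5·y + 175/4 = 0 ∩ |AC|² = 29/16]
2. A_y = -31/4  [line -2·x + 5·y + 175/4 = 0 ∩ |AC|² = 29/16]
   → A = (5/2, -31/4)

A = (5/2, -31/4)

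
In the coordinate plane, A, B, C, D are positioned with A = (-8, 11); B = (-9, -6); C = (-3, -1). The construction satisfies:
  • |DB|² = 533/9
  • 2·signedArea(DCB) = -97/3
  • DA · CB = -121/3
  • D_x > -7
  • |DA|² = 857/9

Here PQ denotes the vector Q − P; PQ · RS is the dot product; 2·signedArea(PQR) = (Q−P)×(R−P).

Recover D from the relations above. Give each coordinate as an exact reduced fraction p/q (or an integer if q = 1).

1. D_x = -20/3  [2·signedArea(DCB) = -97/3 ∩ DA · CB = -121/3]
2. D_y = 4/3  [2·signedArea(DCB) = -97/3 ∩ DA · CB = -121/3]
   → D = (-20/3, 4/3)

D = (-20/3, 4/3)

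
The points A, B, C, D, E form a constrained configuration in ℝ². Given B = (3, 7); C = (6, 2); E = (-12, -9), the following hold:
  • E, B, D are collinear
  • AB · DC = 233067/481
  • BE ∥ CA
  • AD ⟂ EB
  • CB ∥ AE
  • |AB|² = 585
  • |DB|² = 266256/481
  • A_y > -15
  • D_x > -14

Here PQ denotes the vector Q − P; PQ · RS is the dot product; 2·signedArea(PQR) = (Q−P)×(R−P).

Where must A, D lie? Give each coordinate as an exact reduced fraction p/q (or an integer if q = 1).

1. A_x = -9  [CB ∥ AE ∩ BE ∥ CA]
2. A_y = -14  [CB ∥ AE ∩ BE ∥ CA]
   → A = (-9, -14)
3. D_x = -6297/481  [E, B, D are collinear ∩ AD ⟂ EB]
4. D_y = -4889/481  [E, B, D are collinear ∩ AD ⟂ EB]
   → D = (-6297/481, -4889/481)

A = (-9, -14)
D = (-6297/481, -4889/481)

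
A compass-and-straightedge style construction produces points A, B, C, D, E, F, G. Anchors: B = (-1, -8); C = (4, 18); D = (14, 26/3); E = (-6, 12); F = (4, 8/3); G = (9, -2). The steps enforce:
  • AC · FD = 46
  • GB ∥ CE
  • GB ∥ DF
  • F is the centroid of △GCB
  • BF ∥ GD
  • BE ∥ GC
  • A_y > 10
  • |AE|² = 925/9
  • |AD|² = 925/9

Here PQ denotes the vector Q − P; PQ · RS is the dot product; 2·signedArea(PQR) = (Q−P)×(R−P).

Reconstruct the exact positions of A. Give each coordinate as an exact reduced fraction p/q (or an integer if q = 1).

1. A_x = 4  [line -10·x + -6·y + 102 = 0 ∩ |AD|² = 925/9]
2. A_y = 31/3  [line -10·x + -6·y + 102 = 0 ∩ |AD|² = 925/9]
   → A = (4, 31/3)

A = (4, 31/3)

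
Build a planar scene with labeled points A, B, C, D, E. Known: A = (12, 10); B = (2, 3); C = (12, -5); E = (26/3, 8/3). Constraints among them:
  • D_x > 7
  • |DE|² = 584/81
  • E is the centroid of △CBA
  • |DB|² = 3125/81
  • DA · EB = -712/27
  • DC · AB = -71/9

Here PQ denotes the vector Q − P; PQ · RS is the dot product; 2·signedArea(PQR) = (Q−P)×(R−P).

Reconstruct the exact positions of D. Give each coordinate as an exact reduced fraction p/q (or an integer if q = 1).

D = (68/9, 2/9)

1. D_x = 68/9  [DC · AB = -71/9 ∩ DA · EB = -712/27]
2. D_y = 2/9  [DC · AB = -71/9 ∩ DA · EB = -712/27]
   → D = (68/9, 2/9)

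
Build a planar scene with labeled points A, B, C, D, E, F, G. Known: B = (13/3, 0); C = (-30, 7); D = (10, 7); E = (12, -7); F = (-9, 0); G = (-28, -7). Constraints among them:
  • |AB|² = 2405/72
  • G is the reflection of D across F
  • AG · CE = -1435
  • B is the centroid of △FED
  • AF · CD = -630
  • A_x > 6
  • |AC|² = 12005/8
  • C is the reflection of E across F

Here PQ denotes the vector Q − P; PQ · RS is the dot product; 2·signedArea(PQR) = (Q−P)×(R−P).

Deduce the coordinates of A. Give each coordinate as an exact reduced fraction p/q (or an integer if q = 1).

A = (27/4, -21/4)

1. A_x = 27/4  [AG · CE = -1435 ∩ AF · CD = -630]
2. A_y = -21/4  [AG · CE = -1435 ∩ AF · CD = -630]
   → A = (27/4, -21/4)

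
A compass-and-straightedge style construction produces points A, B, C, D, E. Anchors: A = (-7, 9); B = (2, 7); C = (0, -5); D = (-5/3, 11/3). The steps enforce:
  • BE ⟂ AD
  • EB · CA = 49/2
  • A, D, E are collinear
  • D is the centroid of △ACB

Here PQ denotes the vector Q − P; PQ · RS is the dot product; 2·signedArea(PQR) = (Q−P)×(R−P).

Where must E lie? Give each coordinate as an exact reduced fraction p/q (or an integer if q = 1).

1. E_x = -3/2  [A, D, E are collinear ∩ BE ⟂ AD]
2. E_y = 7/2  [A, D, E are collinear ∩ BE ⟂ AD]
   → E = (-3/2, 7/2)

E = (-3/2, 7/2)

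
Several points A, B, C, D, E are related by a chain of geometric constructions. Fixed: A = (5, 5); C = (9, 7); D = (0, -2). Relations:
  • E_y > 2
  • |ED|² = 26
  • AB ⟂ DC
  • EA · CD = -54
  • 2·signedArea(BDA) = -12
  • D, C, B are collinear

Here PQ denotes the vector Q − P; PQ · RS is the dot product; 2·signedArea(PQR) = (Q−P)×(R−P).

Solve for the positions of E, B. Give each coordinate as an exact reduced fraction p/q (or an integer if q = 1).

B = (6, 4)
E = (1, 3)

1. E_x = 1  [line 9·x + 9·y + -36 = 0 ∩ |ED|² = 26]
2. E_y = 3  [line 9·x + 9·y + -36 = 0 ∩ |ED|² = 26]
   → E = (1, 3)
3. B_x = 6  [D, C, B are collinear ∩ AB ⟂ DC]
4. B_y = 4  [D, C, B are collinear ∩ AB ⟂ DC]
   → B = (6, 4)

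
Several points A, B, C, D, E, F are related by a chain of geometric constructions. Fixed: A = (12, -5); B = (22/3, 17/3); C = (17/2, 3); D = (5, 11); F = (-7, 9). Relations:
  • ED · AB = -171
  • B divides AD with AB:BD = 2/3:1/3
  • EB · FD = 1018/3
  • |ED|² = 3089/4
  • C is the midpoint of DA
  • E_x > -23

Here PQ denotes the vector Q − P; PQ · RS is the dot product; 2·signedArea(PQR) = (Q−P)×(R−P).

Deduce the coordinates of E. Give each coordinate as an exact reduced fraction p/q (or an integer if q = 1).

E = (-45/2, 15)

1. E_x = -45/2  [EB · FD = 1018/3 ∩ ED · AB = -171]
2. E_y = 15  [EB · FD = 1018/3 ∩ ED · AB = -171]
   → E = (-45/2, 15)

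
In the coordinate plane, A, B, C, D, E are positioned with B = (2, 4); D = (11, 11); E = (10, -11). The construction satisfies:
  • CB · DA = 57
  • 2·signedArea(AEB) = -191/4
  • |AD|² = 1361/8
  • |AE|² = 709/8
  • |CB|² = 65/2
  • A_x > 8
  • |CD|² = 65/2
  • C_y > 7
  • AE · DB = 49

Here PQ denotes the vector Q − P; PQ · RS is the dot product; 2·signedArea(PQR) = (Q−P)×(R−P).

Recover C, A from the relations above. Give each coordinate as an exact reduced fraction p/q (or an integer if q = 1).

A = (33/4, -7/4)
C = (13/2, 15/2)

1. A_x = 33/4  [2·signedArea(AEB) = -191/4 ∩ AE · DB = 49]
2. A_y = -7/4  [2·signedArea(AEB) = -191/4 ∩ AE · DB = 49]
   → A = (33/4, -7/4)
3. C_x = 13/2  [line 11/4·x + 51/4·y + -227/2 = 0 ∩ |CD|² = 65/2]
4. C_y = 15/2  [line 11/4·x + 51/4·y + -227/2 = 0 ∩ |CD|² = 65/2]
   → C = (13/2, 15/2)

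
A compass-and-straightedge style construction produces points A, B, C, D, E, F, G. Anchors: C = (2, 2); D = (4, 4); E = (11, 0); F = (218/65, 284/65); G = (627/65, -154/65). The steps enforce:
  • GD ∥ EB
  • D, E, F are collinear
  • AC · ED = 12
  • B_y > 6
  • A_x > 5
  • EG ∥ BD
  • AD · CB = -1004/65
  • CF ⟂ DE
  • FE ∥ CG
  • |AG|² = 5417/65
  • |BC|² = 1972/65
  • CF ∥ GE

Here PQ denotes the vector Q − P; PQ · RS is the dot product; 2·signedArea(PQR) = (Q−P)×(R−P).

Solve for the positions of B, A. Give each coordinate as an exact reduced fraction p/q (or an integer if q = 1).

1. B_x = 348/65  [EG ∥ BD ∩ GD ∥ EB]
2. B_y = 414/65  [EG ∥ BD ∩ GD ∥ EB]
   → B = (348/65, 414/65)
3. A_x = 6  [AD · CB = -1004/65 ∩ AC · ED = 12]
4. A_y = 6  [AD · CB = -1004/65 ∩ AC · ED = 12]
   → A = (6, 6)

A = (6, 6)
B = (348/65, 414/65)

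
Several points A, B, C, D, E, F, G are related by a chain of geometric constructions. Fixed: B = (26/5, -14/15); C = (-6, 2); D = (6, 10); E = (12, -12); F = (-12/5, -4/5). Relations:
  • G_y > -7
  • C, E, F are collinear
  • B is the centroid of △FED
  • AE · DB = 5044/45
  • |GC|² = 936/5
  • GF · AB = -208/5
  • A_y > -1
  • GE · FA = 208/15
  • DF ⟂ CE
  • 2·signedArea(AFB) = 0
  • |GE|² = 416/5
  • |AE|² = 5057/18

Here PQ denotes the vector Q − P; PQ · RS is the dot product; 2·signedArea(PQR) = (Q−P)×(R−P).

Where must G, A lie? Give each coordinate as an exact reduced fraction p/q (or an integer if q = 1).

1. A_x = -1/2  [2·signedArea(AFB) = 0 ∩ AE · DB = 5044/45]
2. A_y = -5/6  [2·signedArea(AFB) = 0 ∩ AE · DB = 5044/45]
   → A = (-1/2, -5/6)
3. G_x = 24/5  [line -19/10·x + 1/30·y + 28/3 = 0 ∩ |GE|² = 416/5]
4. G_y = -32/5  [line -19/10·x + 1/30·y + 28/3 = 0 ∩ |GE|² = 416/5]
   → G = (24/5, -32/5)

A = (-1/2, -5/6)
G = (24/5, -32/5)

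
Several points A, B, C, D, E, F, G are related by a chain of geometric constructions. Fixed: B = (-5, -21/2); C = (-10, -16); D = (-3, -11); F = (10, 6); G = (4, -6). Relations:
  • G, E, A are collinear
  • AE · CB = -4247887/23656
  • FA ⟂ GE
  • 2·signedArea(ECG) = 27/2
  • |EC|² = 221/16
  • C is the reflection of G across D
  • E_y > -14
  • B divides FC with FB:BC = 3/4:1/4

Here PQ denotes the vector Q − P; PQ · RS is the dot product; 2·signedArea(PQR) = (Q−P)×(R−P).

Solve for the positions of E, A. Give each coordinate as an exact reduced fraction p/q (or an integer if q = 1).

1. E_x = -15/2  [line -10·x + 14·y + 221/2 = 0 ∩ |EC|² = 221/16]
2. E_y = -53/4  [line -10·x + 14·y + 221/2 = 0 ∩ |EC|² = 221/16]
   → E = (-15/2, -53/4)
3. A_x = 40532/2957  [G, E, A are collinear ∩ FA ⟂ GE]
4. A_y = 354/2957  [G, E, A are collinear ∩ FA ⟂ GE]
   → A = (40532/2957, 354/2957)

A = (40532/2957, 354/2957)
E = (-15/2, -53/4)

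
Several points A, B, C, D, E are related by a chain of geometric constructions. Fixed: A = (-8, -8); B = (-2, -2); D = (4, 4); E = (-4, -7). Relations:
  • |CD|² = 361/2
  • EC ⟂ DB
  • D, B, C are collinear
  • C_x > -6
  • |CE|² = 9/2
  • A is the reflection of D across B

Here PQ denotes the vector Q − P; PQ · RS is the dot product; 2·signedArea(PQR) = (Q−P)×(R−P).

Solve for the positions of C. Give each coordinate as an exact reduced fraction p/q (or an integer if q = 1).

C = (-11/2, -11/2)

1. C_x = -11/2  [D, B, C are collinear ∩ EC ⟂ DB]
2. C_y = -11/2  [D, B, C are collinear ∩ EC ⟂ DB]
   → C = (-11/2, -11/2)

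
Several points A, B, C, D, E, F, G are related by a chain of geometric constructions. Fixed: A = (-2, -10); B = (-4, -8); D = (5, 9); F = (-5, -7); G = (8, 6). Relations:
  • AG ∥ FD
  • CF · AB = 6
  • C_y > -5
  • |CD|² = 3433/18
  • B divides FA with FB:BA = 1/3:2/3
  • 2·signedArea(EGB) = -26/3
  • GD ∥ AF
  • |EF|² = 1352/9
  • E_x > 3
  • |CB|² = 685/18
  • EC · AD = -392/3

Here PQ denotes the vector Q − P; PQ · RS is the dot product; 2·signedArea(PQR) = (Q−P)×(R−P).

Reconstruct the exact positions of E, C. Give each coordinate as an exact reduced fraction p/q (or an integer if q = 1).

C = (5/6, -25/6)
E = (11/3, 5/3)

1. E_x = 11/3  [line 14·x + -12·y + -94/3 = 0 ∩ |EF|² = 1352/9]
2. E_y = 5/3  [line 14·x + -12·y + -94/3 = 0 ∩ |EF|² = 1352/9]
   → E = (11/3, 5/3)
3. C_x = 5/6  [CF · AB = 6 ∩ EC · AD = -392/3]
4. C_y = -25/6  [CF · AB = 6 ∩ EC · AD = -392/3]
   → C = (5/6, -25/6)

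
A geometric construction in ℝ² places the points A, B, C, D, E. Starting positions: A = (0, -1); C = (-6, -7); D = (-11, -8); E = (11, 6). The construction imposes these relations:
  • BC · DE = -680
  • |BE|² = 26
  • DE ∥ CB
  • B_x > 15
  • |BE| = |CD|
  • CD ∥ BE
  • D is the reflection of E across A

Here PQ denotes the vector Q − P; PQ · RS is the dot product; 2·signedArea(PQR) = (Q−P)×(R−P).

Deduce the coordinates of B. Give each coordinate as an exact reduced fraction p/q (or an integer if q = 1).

B = (16, 7)

1. B_x = 16  [CD ∥ BE ∩ DE ∥ CB]
2. B_y = 7  [CD ∥ BE ∩ DE ∥ CB]
   → B = (16, 7)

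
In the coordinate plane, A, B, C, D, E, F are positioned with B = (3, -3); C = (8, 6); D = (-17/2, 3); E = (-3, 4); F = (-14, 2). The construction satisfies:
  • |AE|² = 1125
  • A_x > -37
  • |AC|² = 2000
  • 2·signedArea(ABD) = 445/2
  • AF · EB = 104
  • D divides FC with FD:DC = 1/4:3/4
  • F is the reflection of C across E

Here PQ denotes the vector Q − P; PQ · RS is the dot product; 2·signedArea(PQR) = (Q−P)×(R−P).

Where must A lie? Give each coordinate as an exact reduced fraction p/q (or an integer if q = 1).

1. A_x = -36  [2·signedArea(ABD) = 445/2 ∩ AF · EB = 104]
2. A_y = -2  [2·signedArea(ABD) = 445/2 ∩ AF · EB = 104]
   → A = (-36, -2)

A = (-36, -2)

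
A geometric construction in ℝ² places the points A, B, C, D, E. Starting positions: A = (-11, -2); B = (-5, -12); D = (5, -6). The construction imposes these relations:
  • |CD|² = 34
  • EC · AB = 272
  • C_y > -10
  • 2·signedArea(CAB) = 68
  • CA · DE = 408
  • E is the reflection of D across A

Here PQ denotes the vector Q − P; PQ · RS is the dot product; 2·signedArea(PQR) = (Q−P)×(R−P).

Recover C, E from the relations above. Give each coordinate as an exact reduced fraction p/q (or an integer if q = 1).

C = (0, -9)
E = (-27, 2)

1. C_x = 0  [line 10·x + 6·y + 54 = 0 ∩ |CD|² = 34]
2. C_y = -9  [line 10·x + 6·y + 54 = 0 ∩ |CD|² = 34]
   → C = (0, -9)
3. E_x = -27  [E is the reflection of D across A]
4. E_y = 2  [E is the reflection of D across A]
   → E = (-27, 2)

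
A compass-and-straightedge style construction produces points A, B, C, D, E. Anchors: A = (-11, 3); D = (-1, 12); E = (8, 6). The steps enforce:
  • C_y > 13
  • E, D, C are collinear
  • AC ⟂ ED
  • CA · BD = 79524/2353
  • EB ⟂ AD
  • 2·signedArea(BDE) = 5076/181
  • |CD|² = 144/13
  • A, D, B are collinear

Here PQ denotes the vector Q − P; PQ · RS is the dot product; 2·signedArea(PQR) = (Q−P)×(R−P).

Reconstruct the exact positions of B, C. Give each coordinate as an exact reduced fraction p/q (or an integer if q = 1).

B = (179/181, 2496/181)
C = (-49/13, 180/13)

1. B_x = 179/181  [A, D, B are collinear ∩ EB ⟂ AD]
2. B_y = 2496/181  [A, D, B are collinear ∩ EB ⟂ AD]
   → B = (179/181, 2496/181)
3. C_x = -49/13  [E, D, C are collinear ∩ AC ⟂ ED]
4. C_y = 180/13  [E, D, C are collinear ∩ AC ⟂ ED]
   → C = (-49/13, 180/13)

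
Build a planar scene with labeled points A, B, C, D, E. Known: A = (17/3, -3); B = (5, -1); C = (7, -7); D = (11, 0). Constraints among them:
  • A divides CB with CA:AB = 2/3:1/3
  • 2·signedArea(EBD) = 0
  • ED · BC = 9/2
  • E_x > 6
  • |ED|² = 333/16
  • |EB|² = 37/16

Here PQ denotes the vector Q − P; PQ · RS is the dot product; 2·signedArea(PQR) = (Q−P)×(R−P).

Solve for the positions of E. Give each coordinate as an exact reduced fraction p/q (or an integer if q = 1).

E = (13/2, -3/4)

1. E_x = 13/2  [2·signedArea(EBD) = 0 ∩ ED · BC = 9/2]
2. E_y = -3/4  [2·signedArea(EBD) = 0 ∩ ED · BC = 9/2]
   → E = (13/2, -3/4)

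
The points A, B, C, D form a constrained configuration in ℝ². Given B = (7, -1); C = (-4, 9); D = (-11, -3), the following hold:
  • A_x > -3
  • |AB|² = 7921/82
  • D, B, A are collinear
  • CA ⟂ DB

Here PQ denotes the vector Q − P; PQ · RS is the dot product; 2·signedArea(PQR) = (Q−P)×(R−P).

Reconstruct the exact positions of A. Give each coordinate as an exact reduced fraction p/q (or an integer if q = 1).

A = (-227/82, -171/82)

1. A_x = -227/82  [D, B, A are collinear ∩ CA ⟂ DB]
2. A_y = -171/82  [D, B, A are collinear ∩ CA ⟂ DB]
   → A = (-227/82, -171/82)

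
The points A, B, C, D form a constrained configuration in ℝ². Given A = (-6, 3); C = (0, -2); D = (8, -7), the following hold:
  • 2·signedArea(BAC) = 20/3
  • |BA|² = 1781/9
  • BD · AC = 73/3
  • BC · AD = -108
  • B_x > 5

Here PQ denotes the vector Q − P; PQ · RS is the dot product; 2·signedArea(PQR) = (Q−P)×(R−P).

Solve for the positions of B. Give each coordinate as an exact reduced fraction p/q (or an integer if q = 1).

1. B_x = 16/3  [BD · AC = 73/3 ∩ 2·signedArea(BAC) = 20/3]
2. B_y = -16/3  [BD · AC = 73/3 ∩ 2·signedArea(BAC) = 20/3]
   → B = (16/3, -16/3)

B = (16/3, -16/3)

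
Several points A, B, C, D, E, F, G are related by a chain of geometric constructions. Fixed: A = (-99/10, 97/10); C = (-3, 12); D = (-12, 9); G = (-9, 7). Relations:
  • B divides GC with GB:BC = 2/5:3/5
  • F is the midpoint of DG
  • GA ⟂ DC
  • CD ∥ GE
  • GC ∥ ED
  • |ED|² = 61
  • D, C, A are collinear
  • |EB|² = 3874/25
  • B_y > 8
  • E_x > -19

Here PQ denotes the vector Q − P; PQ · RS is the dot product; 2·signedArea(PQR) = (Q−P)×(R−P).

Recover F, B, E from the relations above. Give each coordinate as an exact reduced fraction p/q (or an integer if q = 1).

1. F_x = -21/2  [F is the midpoint of DG]
2. F_y = 8  [F is the midpoint of DG]
   → F = (-21/2, 8)
3. B_x = -33/5  [B divides GC with GB:BC = 2/5:3/5]
4. B_y = 9  [B divides GC with GB:BC = 2/5:3/5]
   → B = (-33/5, 9)
5. E_x = -18  [GC ∥ ED ∩ CD ∥ GE]
6. E_y = 4  [GC ∥ ED ∩ CD ∥ GE]
   → E = (-18, 4)

B = (-33/5, 9)
E = (-18, 4)
F = (-21/2, 8)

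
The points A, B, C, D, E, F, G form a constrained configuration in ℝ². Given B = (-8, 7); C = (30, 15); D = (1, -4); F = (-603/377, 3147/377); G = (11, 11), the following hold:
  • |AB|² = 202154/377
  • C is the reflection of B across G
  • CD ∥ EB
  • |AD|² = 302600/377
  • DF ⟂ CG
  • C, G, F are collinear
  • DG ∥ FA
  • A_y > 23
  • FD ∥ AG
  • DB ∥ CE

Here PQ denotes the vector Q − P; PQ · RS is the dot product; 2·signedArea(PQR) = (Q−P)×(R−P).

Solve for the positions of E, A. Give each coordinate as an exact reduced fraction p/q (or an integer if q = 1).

A = (3167/377, 8802/377)
E = (21, 26)

1. E_x = 21  [CD ∥ EB ∩ DB ∥ CE]
2. E_y = 26  [CD ∥ EB ∩ DB ∥ CE]
   → E = (21, 26)
3. A_x = 3167/377  [FD ∥ AG ∩ DG ∥ FA]
4. A_y = 8802/377  [FD ∥ AG ∩ DG ∥ FA]
   → A = (3167/377, 8802/377)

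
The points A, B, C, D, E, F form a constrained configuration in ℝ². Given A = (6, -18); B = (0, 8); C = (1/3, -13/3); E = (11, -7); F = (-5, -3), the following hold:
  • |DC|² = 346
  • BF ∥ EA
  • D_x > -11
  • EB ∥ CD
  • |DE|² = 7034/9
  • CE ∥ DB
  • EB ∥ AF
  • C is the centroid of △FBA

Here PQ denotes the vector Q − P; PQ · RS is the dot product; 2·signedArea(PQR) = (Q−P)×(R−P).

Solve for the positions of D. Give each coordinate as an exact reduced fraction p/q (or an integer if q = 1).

D = (-32/3, 32/3)

1. D_x = -32/3  [CE ∥ DB ∩ EB ∥ CD]
2. D_y = 32/3  [CE ∥ DB ∩ EB ∥ CD]
   → D = (-32/3, 32/3)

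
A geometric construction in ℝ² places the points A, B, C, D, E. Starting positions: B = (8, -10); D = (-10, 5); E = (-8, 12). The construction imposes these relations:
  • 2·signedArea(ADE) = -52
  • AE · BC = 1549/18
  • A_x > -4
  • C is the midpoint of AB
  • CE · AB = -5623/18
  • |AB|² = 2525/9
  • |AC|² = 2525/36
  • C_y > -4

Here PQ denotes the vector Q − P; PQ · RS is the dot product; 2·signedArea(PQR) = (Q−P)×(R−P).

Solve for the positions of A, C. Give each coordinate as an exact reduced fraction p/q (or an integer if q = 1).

A = (-10/3, 7/3)
C = (7/3, -23/6)

1. A_x = -10/3  [line -7·x + 2·y + -28 = 0 ∩ |AB|² = 2525/9]
2. A_y = 7/3  [line -7·x + 2·y + -28 = 0 ∩ |AB|² = 2525/9]
   → A = (-10/3, 7/3)
3. C_x = 7/3  [AE · BC = 1549/18 ∩ C is the midpoint of AB]
4. C_y = -23/6  [AE · BC = 1549/18 ∩ C is the midpoint of AB]
   → C = (7/3, -23/6)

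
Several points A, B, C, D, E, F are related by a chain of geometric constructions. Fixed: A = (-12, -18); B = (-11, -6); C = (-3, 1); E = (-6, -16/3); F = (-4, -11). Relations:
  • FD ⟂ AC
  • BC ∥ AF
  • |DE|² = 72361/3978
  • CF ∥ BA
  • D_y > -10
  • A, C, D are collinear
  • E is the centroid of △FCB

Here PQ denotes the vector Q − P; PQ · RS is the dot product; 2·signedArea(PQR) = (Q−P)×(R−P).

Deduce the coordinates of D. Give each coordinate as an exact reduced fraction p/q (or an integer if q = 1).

1. D_x = -3459/442  [A, C, D are collinear ∩ FD ⟂ AC]
2. D_y = -4061/442  [A, C, D are collinear ∩ FD ⟂ AC]
   → D = (-3459/442, -4061/442)

D = (-3459/442, -4061/442)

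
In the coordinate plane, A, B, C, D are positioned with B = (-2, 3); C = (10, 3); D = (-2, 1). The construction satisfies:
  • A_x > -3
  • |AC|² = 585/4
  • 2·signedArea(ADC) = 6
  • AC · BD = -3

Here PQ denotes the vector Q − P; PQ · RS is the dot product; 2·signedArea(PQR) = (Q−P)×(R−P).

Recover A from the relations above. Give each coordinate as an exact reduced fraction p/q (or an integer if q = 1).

1. A_x = -2  [2·signedArea(ADC) = 6 ∩ AC · BD = -3]
2. A_y = 3/2  [2·signedArea(ADC) = 6 ∩ AC · BD = -3]
   → A = (-2, 3/2)

A = (-2, 3/2)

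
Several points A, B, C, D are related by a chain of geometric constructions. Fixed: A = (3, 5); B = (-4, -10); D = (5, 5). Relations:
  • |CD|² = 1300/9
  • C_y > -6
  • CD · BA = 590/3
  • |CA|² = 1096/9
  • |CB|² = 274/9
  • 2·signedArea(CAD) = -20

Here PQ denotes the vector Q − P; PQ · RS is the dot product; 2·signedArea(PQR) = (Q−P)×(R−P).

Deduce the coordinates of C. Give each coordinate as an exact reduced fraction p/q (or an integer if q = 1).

C = (-5/3, -5)

1. C_x = -5/3  [CD · BA = 590/3 ∩ 2·signedArea(CAD) = -20]
2. C_y = -5  [CD · BA = 590/3 ∩ 2·signedArea(CAD) = -20]
   → C = (-5/3, -5)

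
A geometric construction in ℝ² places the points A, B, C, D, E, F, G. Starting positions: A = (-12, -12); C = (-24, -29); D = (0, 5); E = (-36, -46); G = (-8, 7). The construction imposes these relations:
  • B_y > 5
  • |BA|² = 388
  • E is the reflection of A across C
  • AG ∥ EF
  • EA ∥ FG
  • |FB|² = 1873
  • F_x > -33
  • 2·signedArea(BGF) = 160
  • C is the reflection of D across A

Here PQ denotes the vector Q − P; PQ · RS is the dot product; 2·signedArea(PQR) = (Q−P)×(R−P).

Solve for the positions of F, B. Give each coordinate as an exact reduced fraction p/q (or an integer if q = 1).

B = (-4, 6)
F = (-32, -27)

1. F_x = -32  [EA ∥ FG ∩ AG ∥ EF]
2. F_y = -27  [EA ∥ FG ∩ AG ∥ EF]
   → F = (-32, -27)
3. B_x = -4  [line 34·x + -24·y + 280 = 0 ∩ |BA|² = 388]
4. B_y = 6  [line 34·x + -24·y + 280 = 0 ∩ |BA|² = 388]
   → B = (-4, 6)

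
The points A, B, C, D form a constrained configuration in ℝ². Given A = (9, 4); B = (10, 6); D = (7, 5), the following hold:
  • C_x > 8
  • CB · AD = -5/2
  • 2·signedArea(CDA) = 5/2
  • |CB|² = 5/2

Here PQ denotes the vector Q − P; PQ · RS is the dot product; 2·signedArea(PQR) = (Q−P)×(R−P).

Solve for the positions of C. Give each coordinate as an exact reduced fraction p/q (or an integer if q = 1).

1. C_x = 17/2  [2·signedArea(CDA) = 5/2 ∩ CB · AD = -5/2]
2. C_y = 11/2  [2·signedArea(CDA) = 5/2 ∩ CB · AD = -5/2]
   → C = (17/2, 11/2)

C = (17/2, 11/2)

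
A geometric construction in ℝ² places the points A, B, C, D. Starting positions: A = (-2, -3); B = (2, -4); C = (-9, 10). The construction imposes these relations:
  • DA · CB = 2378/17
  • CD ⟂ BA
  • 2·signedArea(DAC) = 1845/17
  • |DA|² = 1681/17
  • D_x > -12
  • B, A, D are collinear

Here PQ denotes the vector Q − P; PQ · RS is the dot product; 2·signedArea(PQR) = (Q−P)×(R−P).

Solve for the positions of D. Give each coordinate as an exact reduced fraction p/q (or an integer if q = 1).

1. D_x = -198/17  [B, A, D are collinear ∩ CD ⟂ BA]
2. D_y = -10/17  [B, A, D are collinear ∩ CD ⟂ BA]
   → D = (-198/17, -10/17)

D = (-198/17, -10/17)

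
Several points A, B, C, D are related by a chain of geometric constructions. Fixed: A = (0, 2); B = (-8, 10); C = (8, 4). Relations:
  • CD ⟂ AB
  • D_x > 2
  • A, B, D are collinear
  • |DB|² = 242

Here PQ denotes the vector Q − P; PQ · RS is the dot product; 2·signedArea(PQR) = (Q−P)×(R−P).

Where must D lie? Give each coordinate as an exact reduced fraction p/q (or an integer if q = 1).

1. D_x = 3  [A, B, D are collinear ∩ CD ⟂ AB]
2. D_y = -1  [A, B, D are collinear ∩ CD ⟂ AB]
   → D = (3, -1)

D = (3, -1)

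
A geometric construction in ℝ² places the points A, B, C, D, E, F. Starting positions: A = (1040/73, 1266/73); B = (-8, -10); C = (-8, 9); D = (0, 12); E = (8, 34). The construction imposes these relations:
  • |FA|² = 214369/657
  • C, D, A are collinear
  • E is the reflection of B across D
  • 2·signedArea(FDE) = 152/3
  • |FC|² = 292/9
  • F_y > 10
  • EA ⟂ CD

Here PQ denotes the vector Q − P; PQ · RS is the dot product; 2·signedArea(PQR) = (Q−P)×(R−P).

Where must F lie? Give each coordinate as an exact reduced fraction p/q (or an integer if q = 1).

F = (-8/3, 11)

1. F_x = -8/3  [line -22·x + 8·y + -440/3 = 0 ∩ |FC|² = 292/9]
2. F_y = 11  [line -22·x + 8·y + -440/3 = 0 ∩ |FC|² = 292/9]
   → F = (-8/3, 11)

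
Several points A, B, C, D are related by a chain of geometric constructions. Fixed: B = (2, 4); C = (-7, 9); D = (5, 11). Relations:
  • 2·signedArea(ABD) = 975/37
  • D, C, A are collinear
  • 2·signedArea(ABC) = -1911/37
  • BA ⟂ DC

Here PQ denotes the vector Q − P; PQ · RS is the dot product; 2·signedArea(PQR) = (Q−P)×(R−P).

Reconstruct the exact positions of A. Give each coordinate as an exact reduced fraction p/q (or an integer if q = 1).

A = (35/37, 382/37)

1. A_x = 35/37  [D, C, A are collinear ∩ BA ⟂ DC]
2. A_y = 382/37  [D, C, A are collinear ∩ BA ⟂ DC]
   → A = (35/37, 382/37)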